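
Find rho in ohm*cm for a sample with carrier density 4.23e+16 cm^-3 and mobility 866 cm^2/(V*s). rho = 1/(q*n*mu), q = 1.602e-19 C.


Step 1: sigma = q * n * mu = 1.602e-19 * 4.23e+16 * 866 = 5.86841e+00 S/cm
Step 2: rho = 1 / sigma = 1 / 5.86841e+00 = 0.1704 ohm*cm

0.1704


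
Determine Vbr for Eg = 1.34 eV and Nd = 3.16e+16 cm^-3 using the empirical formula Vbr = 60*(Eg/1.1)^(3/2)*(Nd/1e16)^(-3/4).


Step 1: Eg/1.1 = 1.34/1.1 = 1.218182
Step 2: (Eg/1.1)^1.5 = 1.218182^1.5 = 1.344523
Step 3: (Nd/1e16)^(-0.75) = (3.16)^(-0.75) = 0.421924
Step 4: Vbr = 60 * 1.344523 * 0.421924 = 34.0 V

34.0


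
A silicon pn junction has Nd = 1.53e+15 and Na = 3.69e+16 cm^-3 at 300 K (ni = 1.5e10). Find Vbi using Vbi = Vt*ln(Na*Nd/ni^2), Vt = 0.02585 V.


Step 1: Compute Na*Nd/ni^2 = 3.69e+16 * 1.53e+15 / (1.5e10)^2 = 2.5092e+11
Step 2: ln(2.5092e+11) = 26.2484
Step 3: Vbi = 0.02585 * 26.2484 = 0.679 V

0.679


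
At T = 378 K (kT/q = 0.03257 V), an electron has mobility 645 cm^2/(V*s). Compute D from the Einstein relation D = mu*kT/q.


Step 1: D = mu * (kT/q)
Step 2: D = 645 * 0.03257
Step 3: D = 21.01 cm^2/s

21.01


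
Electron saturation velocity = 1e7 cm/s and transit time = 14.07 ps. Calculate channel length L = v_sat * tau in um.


Step 1: tau in seconds = 14.07 ps * 1e-12 = 1.4070e-11 s
Step 2: L = v_sat * tau = 1e7 * 1.4070e-11 = 1.4070e-04 cm
Step 3: L in um = 1.4070e-04 * 1e4 = 1.407 um

1.407


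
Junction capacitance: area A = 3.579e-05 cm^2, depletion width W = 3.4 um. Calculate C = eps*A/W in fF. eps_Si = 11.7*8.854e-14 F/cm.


Step 1: eps_Si = 11.7 * 8.854e-14 = 1.035918e-12 F/cm
Step 2: W in cm = 3.4 * 1e-4 = 3.40e-04 cm
Step 3: C = 1.035918e-12 * 3.579e-05 / 3.40e-04 = 1.090456e-13 F
Step 4: C = 109.05 fF

109.05


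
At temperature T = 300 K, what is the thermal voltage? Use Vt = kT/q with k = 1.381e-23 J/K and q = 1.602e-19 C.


Step 1: kT = 1.381e-23 * 300 = 4.143e-21 J
Step 2: Vt = kT/q = 4.143e-21 / 1.602e-19
Step 3: Vt = 0.02586 V

0.02586


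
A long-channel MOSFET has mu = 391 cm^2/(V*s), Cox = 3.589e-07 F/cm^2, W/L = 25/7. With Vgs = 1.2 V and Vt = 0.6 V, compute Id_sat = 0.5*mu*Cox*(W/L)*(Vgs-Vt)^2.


Step 1: Overdrive voltage Vov = Vgs - Vt = 1.2 - 0.6 = 0.6 V
Step 2: W/L = 25/7 = 3.57143
Step 3: Id = 0.5 * 391 * 3.589e-07 * 3.57143 * 0.6^2
Step 4: Id = 9.02e-05 A

9.02e-05


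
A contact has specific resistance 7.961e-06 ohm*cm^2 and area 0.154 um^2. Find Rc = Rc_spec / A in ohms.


Step 1: Convert area to cm^2: 0.154 um^2 = 1.5400e-09 cm^2
Step 2: Rc = Rc_spec / A = 7.961e-06 / 1.5400e-09
Step 3: Rc = 5.17e+03 ohms

5.17e+03


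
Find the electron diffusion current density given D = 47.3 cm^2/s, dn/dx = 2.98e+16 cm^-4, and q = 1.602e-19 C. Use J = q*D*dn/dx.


Step 1: J = q * D * (dn/dx)
Step 2: J = 1.602e-19 * 47.3 * 2.98e+16
Step 3: J = 2.26e-01 A/cm^2

2.26e-01


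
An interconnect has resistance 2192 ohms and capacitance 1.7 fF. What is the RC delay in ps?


Step 1: tau = R * C
Step 2: tau = 2192 * 1.7 fF = 2192 * 1.7e-15 F
Step 3: tau = 3.7264e-12 s = 3.7264 ps

3.7264


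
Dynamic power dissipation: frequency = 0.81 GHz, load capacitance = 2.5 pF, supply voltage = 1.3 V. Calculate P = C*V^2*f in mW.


Step 1: V^2 = 1.3^2 = 1.69 V^2
Step 2: P = C*V^2*f = 2.5e-12 F * 1.69 * 0.81e9 Hz
Step 3: P = 3.42225e-03 W
Step 4: P = 3.422 mW

3.422


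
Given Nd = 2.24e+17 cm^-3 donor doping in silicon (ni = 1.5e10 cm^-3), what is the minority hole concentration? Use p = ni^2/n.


Step 1: Since Nd >> ni, n ≈ Nd = 2.24e+17 cm^-3
Step 2: p = ni^2 / n = (1.5e10)^2 / 2.24e+17
Step 3: p = 2.25e20 / 2.24e+17 = 1.00e+03 cm^-3

1.00e+03


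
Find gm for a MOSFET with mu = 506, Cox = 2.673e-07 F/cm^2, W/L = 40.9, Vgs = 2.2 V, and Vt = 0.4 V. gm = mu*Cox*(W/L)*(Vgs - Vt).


Step 1: Vov = Vgs - Vt = 2.2 - 0.4 = 1.8 V
Step 2: gm = mu * Cox * (W/L) * Vov
Step 3: gm = 506 * 2.673e-07 * 40.9 * 1.8 = 9.96e-03 S

9.96e-03


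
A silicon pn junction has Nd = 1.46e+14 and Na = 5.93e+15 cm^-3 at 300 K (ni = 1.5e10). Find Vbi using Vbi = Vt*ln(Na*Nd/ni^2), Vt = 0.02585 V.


Step 1: Compute Na*Nd/ni^2 = 5.93e+15 * 1.46e+14 / (1.5e10)^2 = 3.8479e+09
Step 2: ln(3.8479e+09) = 22.0708
Step 3: Vbi = 0.02585 * 22.0708 = 0.571 V

0.571


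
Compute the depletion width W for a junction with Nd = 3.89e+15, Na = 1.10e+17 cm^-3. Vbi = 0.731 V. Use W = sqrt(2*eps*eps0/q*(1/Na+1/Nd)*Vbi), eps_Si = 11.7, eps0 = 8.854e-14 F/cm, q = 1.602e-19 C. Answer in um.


Step 1: 1/Na + 1/Nd = 1/1.10e+17 + 1/3.89e+15 = 2.66160e-16
Step 2: 2*eps*eps0/q = 2*11.7*8.854e-14/1.602e-19 = 1.293281e+07
Step 3: W^2 = 1.293281e+07 * 2.66160e-16 * 0.731 = 2.51625e-09
Step 4: W = sqrt(2.51625e-09) = 5.016e-05 cm = 0.5016 um

0.5016


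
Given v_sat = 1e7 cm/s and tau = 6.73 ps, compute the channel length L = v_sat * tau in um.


Step 1: tau in seconds = 6.73 ps * 1e-12 = 6.7300e-12 s
Step 2: L = v_sat * tau = 1e7 * 6.7300e-12 = 6.7300e-05 cm
Step 3: L in um = 6.7300e-05 * 1e4 = 0.673 um

0.673


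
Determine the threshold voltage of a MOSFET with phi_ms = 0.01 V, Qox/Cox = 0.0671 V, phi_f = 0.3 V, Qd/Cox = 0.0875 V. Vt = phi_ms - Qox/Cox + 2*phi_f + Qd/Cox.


Step 1: Vt = phi_ms - Qox/Cox + 2*phi_f + Qd/Cox
Step 2: Vt = 0.01 - 0.0671 + 2*0.3 + 0.0875
Step 3: Vt = 0.01 - 0.0671 + 0.6 + 0.0875
Step 4: Vt = 0.6304 V

0.6304


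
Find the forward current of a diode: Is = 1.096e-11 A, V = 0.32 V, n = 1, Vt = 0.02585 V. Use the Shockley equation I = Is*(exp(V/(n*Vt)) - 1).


Step 1: V/(n*Vt) = 0.32/(1*0.02585) = 12.3791
Step 2: exp(12.3791) = 2.3778e+05
Step 3: I = 1.096e-11 * (2.3778e+05 - 1) = 2.61e-06 A

2.61e-06


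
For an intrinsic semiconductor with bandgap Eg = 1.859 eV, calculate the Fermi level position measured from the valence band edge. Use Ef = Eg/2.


Step 1: For an intrinsic semiconductor, the Fermi level sits at midgap.
Step 2: Ef = Eg / 2 = 1.859 / 2 = 0.9295 eV

0.9295


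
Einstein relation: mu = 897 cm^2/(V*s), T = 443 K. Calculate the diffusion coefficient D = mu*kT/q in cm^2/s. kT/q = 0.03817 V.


Step 1: D = mu * (kT/q)
Step 2: D = 897 * 0.03817
Step 3: D = 34.24 cm^2/s

34.24


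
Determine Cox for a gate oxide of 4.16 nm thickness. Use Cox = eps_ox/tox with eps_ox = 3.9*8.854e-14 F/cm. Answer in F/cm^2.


Step 1: eps_ox = 3.9 * 8.854e-14 = 3.45306e-13 F/cm
Step 2: tox in cm = 4.16 nm * 1e-7 = 4.1600e-07 cm
Step 3: Cox = 3.45306e-13 / 4.1600e-07 = 8.30e-07 F/cm^2

8.30e-07


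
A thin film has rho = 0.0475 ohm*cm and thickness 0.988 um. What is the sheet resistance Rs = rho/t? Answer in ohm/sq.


Step 1: Convert thickness to cm: t = 0.988 um = 9.8800e-05 cm
Step 2: Rs = rho / t = 0.0475 / 9.8800e-05
Step 3: Rs = 480.8 ohm/sq

480.8


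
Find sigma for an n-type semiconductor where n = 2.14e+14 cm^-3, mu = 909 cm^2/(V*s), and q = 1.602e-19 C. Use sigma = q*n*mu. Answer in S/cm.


Step 1: sigma = q * n * mu
Step 2: sigma = 1.602e-19 * 2.14e+14 * 909
Step 3: sigma = 3.116e-02 S/cm

3.116e-02


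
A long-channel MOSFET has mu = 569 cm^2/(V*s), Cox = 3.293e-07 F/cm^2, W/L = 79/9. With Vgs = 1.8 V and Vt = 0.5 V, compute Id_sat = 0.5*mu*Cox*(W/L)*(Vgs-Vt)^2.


Step 1: Overdrive voltage Vov = Vgs - Vt = 1.8 - 0.5 = 1.3 V
Step 2: W/L = 79/9 = 8.77778
Step 3: Id = 0.5 * 569 * 3.293e-07 * 8.77778 * 1.3^2
Step 4: Id = 1.39e-03 A

1.39e-03


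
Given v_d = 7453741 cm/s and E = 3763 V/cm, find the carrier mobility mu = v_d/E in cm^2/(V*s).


Step 1: mu = v_d / E
Step 2: mu = 7453741 / 3763
Step 3: mu = 1980.8 cm^2/(V*s)

1980.8


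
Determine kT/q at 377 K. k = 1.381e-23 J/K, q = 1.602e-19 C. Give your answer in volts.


Step 1: kT = 1.381e-23 * 377 = 5.20637e-21 J
Step 2: Vt = kT/q = 5.20637e-21 / 1.602e-19
Step 3: Vt = 0.0325 V

0.0325


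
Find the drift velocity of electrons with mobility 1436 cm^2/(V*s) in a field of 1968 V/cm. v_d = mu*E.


Step 1: v_d = mu * E
Step 2: v_d = 1436 * 1968 = 2826048
Step 3: v_d = 2.83e+06 cm/s

2.83e+06


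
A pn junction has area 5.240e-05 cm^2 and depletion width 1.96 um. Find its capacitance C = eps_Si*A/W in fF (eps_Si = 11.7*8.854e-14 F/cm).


Step 1: eps_Si = 11.7 * 8.854e-14 = 1.035918e-12 F/cm
Step 2: W in cm = 1.96 * 1e-4 = 1.96e-04 cm
Step 3: C = 1.035918e-12 * 5.240e-05 / 1.96e-04 = 2.769495e-13 F
Step 4: C = 276.95 fF

276.95


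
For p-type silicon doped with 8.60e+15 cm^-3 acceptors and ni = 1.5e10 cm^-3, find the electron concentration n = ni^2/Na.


Step 1: Majority hole concentration p ≈ Na = 8.60e+15 cm^-3
Step 2: n = ni^2 / Na = (1.5e10)^2 / 8.60e+15
Step 3: n = 2.62e+04 cm^-3

2.62e+04


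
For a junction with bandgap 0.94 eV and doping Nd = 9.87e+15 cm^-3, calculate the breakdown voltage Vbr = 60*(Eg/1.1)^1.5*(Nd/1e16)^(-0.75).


Step 1: Eg/1.1 = 0.94/1.1 = 0.854545
Step 2: (Eg/1.1)^1.5 = 0.854545^1.5 = 0.789955
Step 3: (Nd/1e16)^(-0.75) = (0.987)^(-0.75) = 1.009862
Step 4: Vbr = 60 * 0.789955 * 1.009862 = 47.9 V

47.9


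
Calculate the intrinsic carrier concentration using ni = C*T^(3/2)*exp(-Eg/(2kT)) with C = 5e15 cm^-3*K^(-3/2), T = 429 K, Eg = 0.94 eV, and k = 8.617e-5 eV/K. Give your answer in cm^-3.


Step 1: Compute kT = 8.617e-5 * 429 = 0.03696693 eV
Step 2: Exponent = -Eg/(2kT) = -0.94/(2*0.03696693) = -12.71407
Step 3: T^(3/2) = 429^1.5 = 8885.58
Step 4: ni = 5e15 * 8885.58 * exp(-12.71407) = 1.34e+14 cm^-3

1.34e+14


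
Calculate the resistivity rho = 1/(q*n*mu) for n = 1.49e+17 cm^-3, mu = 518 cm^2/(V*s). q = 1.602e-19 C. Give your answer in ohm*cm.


Step 1: sigma = q * n * mu = 1.602e-19 * 1.49e+17 * 518 = 1.23646e+01 S/cm
Step 2: rho = 1 / sigma = 1 / 1.23646e+01 = 0.08088 ohm*cm

0.08088


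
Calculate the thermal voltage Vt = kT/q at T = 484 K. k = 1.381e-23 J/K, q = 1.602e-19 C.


Step 1: kT = 1.381e-23 * 484 = 6.68404e-21 J
Step 2: Vt = kT/q = 6.68404e-21 / 1.602e-19
Step 3: Vt = 0.04172 V

0.04172


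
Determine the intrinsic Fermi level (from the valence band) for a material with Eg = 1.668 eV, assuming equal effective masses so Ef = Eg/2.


Step 1: For an intrinsic semiconductor, the Fermi level sits at midgap.
Step 2: Ef = Eg / 2 = 1.668 / 2 = 0.834 eV

0.834


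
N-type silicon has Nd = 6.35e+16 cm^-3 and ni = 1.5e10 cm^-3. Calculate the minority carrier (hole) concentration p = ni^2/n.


Step 1: Since Nd >> ni, n ≈ Nd = 6.35e+16 cm^-3
Step 2: p = ni^2 / n = (1.5e10)^2 / 6.35e+16
Step 3: p = 2.25e20 / 6.35e+16 = 3.54e+03 cm^-3

3.54e+03


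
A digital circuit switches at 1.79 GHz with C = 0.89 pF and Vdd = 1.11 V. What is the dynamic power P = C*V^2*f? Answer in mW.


Step 1: V^2 = 1.11^2 = 1.2321 V^2
Step 2: P = C*V^2*f = 0.89e-12 F * 1.2321 * 1.79e9 Hz
Step 3: P = 1.96285851e-03 W
Step 4: P = 1.963 mW

1.963


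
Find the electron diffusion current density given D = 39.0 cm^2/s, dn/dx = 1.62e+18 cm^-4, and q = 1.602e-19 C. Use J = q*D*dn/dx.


Step 1: J = q * D * (dn/dx)
Step 2: J = 1.602e-19 * 39.0 * 1.62e+18
Step 3: J = 1.01e+01 A/cm^2

1.01e+01


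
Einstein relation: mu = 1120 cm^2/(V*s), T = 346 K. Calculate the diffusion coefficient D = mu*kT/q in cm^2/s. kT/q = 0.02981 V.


Step 1: D = mu * (kT/q)
Step 2: D = 1120 * 0.02981
Step 3: D = 33.39 cm^2/s

33.39


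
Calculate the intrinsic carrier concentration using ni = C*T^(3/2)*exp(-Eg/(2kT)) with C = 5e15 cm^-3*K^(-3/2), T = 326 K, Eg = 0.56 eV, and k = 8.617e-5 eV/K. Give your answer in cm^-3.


Step 1: Compute kT = 8.617e-5 * 326 = 0.02809142 eV
Step 2: Exponent = -Eg/(2kT) = -0.56/(2*0.02809142) = -9.96746
Step 3: T^(3/2) = 326^1.5 = 5886.08
Step 4: ni = 5e15 * 5886.08 * exp(-9.96746) = 1.38e+15 cm^-3

1.38e+15


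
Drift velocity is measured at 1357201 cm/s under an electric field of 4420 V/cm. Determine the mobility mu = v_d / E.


Step 1: mu = v_d / E
Step 2: mu = 1357201 / 4420
Step 3: mu = 307.06 cm^2/(V*s)

307.06


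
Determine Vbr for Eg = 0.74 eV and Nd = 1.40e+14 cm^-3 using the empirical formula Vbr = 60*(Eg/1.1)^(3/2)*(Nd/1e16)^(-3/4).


Step 1: Eg/1.1 = 0.74/1.1 = 0.672727
Step 2: (Eg/1.1)^1.5 = 0.672727^1.5 = 0.551770
Step 3: (Nd/1e16)^(-0.75) = (0.014)^(-0.75) = 24.569933
Step 4: Vbr = 60 * 0.551770 * 24.569933 = 813.4 V

813.4


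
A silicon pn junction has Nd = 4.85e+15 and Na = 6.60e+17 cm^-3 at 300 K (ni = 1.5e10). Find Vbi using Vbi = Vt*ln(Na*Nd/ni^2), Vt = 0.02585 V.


Step 1: Compute Na*Nd/ni^2 = 6.60e+17 * 4.85e+15 / (1.5e10)^2 = 1.4227e+13
Step 2: ln(1.4227e+13) = 30.2862
Step 3: Vbi = 0.02585 * 30.2862 = 0.783 V

0.783


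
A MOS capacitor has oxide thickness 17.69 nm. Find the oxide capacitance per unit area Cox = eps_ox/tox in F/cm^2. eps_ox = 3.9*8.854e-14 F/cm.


Step 1: eps_ox = 3.9 * 8.854e-14 = 3.45306e-13 F/cm
Step 2: tox in cm = 17.69 nm * 1e-7 = 1.7690e-06 cm
Step 3: Cox = 3.45306e-13 / 1.7690e-06 = 1.95e-07 F/cm^2

1.95e-07


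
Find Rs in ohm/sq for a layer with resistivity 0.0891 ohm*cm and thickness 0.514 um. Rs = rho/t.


Step 1: Convert thickness to cm: t = 0.514 um = 5.1400e-05 cm
Step 2: Rs = rho / t = 0.0891 / 5.1400e-05
Step 3: Rs = 1733.5 ohm/sq

1733.5


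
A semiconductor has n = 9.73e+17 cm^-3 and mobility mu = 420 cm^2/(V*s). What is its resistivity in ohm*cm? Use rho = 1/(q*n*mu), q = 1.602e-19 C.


Step 1: sigma = q * n * mu = 1.602e-19 * 9.73e+17 * 420 = 6.54673e+01 S/cm
Step 2: rho = 1 / sigma = 1 / 6.54673e+01 = 0.01527 ohm*cm

0.01527


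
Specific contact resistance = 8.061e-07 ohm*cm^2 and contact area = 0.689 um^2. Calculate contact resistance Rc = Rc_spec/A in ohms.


Step 1: Convert area to cm^2: 0.689 um^2 = 6.8900e-09 cm^2
Step 2: Rc = Rc_spec / A = 8.061e-07 / 6.8900e-09
Step 3: Rc = 1.17e+02 ohms

1.17e+02


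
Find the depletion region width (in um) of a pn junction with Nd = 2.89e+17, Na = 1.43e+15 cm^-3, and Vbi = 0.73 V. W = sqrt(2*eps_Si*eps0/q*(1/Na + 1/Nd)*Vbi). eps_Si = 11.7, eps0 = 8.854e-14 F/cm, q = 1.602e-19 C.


Step 1: 1/Na + 1/Nd = 1/1.43e+15 + 1/2.89e+17 = 7.02761e-16
Step 2: 2*eps*eps0/q = 2*11.7*8.854e-14/1.602e-19 = 1.293281e+07
Step 3: W^2 = 1.293281e+07 * 7.02761e-16 * 0.73 = 6.63473e-09
Step 4: W = sqrt(6.63473e-09) = 8.145e-05 cm = 0.8145 um

0.8145


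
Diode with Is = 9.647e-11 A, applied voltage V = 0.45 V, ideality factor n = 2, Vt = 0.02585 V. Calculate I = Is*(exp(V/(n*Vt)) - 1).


Step 1: V/(n*Vt) = 0.45/(2*0.02585) = 8.7041
Step 2: exp(8.7041) = 6.0276e+03
Step 3: I = 9.647e-11 * (6.0276e+03 - 1) = 5.81e-07 A

5.81e-07


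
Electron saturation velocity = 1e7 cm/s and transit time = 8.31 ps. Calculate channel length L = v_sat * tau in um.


Step 1: tau in seconds = 8.31 ps * 1e-12 = 8.3100e-12 s
Step 2: L = v_sat * tau = 1e7 * 8.3100e-12 = 8.3100e-05 cm
Step 3: L in um = 8.3100e-05 * 1e4 = 0.831 um

0.831


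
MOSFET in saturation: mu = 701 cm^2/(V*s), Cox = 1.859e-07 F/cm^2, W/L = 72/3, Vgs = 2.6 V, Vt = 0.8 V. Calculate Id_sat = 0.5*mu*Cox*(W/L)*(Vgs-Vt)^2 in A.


Step 1: Overdrive voltage Vov = Vgs - Vt = 2.6 - 0.8 = 1.8 V
Step 2: W/L = 72/3 = 24
Step 3: Id = 0.5 * 701 * 1.859e-07 * 24 * 1.8^2
Step 4: Id = 5.07e-03 A

5.07e-03


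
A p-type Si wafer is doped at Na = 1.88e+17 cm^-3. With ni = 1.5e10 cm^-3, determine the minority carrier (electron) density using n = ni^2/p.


Step 1: Majority hole concentration p ≈ Na = 1.88e+17 cm^-3
Step 2: n = ni^2 / Na = (1.5e10)^2 / 1.88e+17
Step 3: n = 1.20e+03 cm^-3

1.20e+03


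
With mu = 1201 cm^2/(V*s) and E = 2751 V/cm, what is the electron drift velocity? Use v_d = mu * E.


Step 1: v_d = mu * E
Step 2: v_d = 1201 * 2751 = 3303951
Step 3: v_d = 3.30e+06 cm/s

3.30e+06


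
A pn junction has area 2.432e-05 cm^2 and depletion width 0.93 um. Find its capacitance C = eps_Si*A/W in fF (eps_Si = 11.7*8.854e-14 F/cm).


Step 1: eps_Si = 11.7 * 8.854e-14 = 1.035918e-12 F/cm
Step 2: W in cm = 0.93 * 1e-4 = 9.30e-05 cm
Step 3: C = 1.035918e-12 * 2.432e-05 / 9.30e-05 = 2.708981e-13 F
Step 4: C = 270.9 fF

270.9


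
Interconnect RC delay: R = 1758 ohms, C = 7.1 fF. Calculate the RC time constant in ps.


Step 1: tau = R * C
Step 2: tau = 1758 * 7.1 fF = 1758 * 7.1e-15 F
Step 3: tau = 1.24818e-11 s = 12.4818 ps

12.4818


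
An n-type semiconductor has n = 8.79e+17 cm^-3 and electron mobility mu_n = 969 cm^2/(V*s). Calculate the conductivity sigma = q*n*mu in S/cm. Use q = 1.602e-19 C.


Step 1: sigma = q * n * mu
Step 2: sigma = 1.602e-19 * 8.79e+17 * 969
Step 3: sigma = 1.365e+02 S/cm

1.365e+02


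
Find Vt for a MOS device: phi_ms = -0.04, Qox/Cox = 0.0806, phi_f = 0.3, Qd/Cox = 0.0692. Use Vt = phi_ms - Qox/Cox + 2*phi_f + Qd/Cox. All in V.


Step 1: Vt = phi_ms - Qox/Cox + 2*phi_f + Qd/Cox
Step 2: Vt = -0.04 - 0.0806 + 2*0.3 + 0.0692
Step 3: Vt = -0.04 - 0.0806 + 0.6 + 0.0692
Step 4: Vt = 0.5486 V

0.5486


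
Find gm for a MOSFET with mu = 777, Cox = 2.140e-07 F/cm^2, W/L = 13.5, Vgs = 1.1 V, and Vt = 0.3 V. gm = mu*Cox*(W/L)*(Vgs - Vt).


Step 1: Vov = Vgs - Vt = 1.1 - 0.3 = 0.8 V
Step 2: gm = mu * Cox * (W/L) * Vov
Step 3: gm = 777 * 2.140e-07 * 13.5 * 0.8 = 1.80e-03 S

1.80e-03


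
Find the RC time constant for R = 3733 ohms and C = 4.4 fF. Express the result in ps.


Step 1: tau = R * C
Step 2: tau = 3733 * 4.4 fF = 3733 * 4.4e-15 F
Step 3: tau = 1.64252e-11 s = 16.4252 ps

16.4252


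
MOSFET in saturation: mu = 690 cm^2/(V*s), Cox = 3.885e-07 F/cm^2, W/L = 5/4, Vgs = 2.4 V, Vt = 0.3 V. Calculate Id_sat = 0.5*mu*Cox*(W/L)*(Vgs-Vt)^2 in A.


Step 1: Overdrive voltage Vov = Vgs - Vt = 2.4 - 0.3 = 2.1 V
Step 2: W/L = 5/4 = 1.25
Step 3: Id = 0.5 * 690 * 3.885e-07 * 1.25 * 2.1^2
Step 4: Id = 7.39e-04 A

7.39e-04


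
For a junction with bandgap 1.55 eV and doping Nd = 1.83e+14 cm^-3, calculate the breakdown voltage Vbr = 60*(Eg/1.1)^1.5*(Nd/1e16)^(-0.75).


Step 1: Eg/1.1 = 1.55/1.1 = 1.409091
Step 2: (Eg/1.1)^1.5 = 1.409091^1.5 = 1.672663
Step 3: (Nd/1e16)^(-0.75) = (0.0183)^(-0.75) = 20.098409
Step 4: Vbr = 60 * 1.672663 * 20.098409 = 2017.1 V

2017.1


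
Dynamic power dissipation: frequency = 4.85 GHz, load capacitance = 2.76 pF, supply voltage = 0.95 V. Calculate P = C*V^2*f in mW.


Step 1: V^2 = 0.95^2 = 0.9025 V^2
Step 2: P = C*V^2*f = 2.76e-12 F * 0.9025 * 4.85e9 Hz
Step 3: P = 1.2080865e-02 W
Step 4: P = 12.081 mW

12.081


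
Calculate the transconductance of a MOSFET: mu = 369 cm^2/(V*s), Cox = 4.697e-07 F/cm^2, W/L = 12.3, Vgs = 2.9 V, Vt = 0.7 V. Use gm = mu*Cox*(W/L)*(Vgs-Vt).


Step 1: Vov = Vgs - Vt = 2.9 - 0.7 = 2.2 V
Step 2: gm = mu * Cox * (W/L) * Vov
Step 3: gm = 369 * 4.697e-07 * 12.3 * 2.2 = 4.69e-03 S

4.69e-03


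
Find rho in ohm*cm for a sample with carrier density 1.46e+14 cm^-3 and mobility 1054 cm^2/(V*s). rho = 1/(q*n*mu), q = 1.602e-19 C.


Step 1: sigma = q * n * mu = 1.602e-19 * 1.46e+14 * 1054 = 2.46522e-02 S/cm
Step 2: rho = 1 / sigma = 1 / 2.46522e-02 = 40.56 ohm*cm

40.56


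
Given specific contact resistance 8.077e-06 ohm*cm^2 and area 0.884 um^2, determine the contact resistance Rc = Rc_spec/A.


Step 1: Convert area to cm^2: 0.884 um^2 = 8.8400e-09 cm^2
Step 2: Rc = Rc_spec / A = 8.077e-06 / 8.8400e-09
Step 3: Rc = 9.14e+02 ohms

9.14e+02


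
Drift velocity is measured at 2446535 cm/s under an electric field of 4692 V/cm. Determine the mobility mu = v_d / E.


Step 1: mu = v_d / E
Step 2: mu = 2446535 / 4692
Step 3: mu = 521.43 cm^2/(V*s)

521.43


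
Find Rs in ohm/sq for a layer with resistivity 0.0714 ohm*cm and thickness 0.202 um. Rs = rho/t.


Step 1: Convert thickness to cm: t = 0.202 um = 2.0200e-05 cm
Step 2: Rs = rho / t = 0.0714 / 2.0200e-05
Step 3: Rs = 3534.7 ohm/sq

3534.7


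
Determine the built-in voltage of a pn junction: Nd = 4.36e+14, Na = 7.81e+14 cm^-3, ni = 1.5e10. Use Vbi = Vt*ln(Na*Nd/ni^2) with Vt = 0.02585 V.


Step 1: Compute Na*Nd/ni^2 = 7.81e+14 * 4.36e+14 / (1.5e10)^2 = 1.5134e+09
Step 2: ln(1.5134e+09) = 21.1376
Step 3: Vbi = 0.02585 * 21.1376 = 0.546 V

0.546


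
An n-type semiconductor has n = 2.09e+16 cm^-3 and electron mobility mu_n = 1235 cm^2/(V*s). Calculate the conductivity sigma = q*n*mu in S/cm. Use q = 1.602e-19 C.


Step 1: sigma = q * n * mu
Step 2: sigma = 1.602e-19 * 2.09e+16 * 1235
Step 3: sigma = 4.135e+00 S/cm

4.135e+00


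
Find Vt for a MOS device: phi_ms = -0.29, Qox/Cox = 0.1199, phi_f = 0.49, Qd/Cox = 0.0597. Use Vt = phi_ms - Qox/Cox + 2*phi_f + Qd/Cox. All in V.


Step 1: Vt = phi_ms - Qox/Cox + 2*phi_f + Qd/Cox
Step 2: Vt = -0.29 - 0.1199 + 2*0.49 + 0.0597
Step 3: Vt = -0.29 - 0.1199 + 0.98 + 0.0597
Step 4: Vt = 0.6298 V

0.6298


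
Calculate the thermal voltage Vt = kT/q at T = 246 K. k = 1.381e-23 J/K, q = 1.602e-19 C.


Step 1: kT = 1.381e-23 * 246 = 3.39726e-21 J
Step 2: Vt = kT/q = 3.39726e-21 / 1.602e-19
Step 3: Vt = 0.02121 V

0.02121


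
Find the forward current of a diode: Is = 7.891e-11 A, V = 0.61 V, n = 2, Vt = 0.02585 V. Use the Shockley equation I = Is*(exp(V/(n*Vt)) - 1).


Step 1: V/(n*Vt) = 0.61/(2*0.02585) = 11.7988
Step 2: exp(11.7988) = 1.3309e+05
Step 3: I = 7.891e-11 * (1.3309e+05 - 1) = 1.05e-05 A

1.05e-05


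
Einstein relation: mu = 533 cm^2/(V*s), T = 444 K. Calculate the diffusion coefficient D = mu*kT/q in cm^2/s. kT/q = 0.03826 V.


Step 1: D = mu * (kT/q)
Step 2: D = 533 * 0.03826
Step 3: D = 20.39 cm^2/s

20.39


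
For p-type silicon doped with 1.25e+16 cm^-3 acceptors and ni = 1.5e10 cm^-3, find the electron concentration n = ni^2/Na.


Step 1: Majority hole concentration p ≈ Na = 1.25e+16 cm^-3
Step 2: n = ni^2 / Na = (1.5e10)^2 / 1.25e+16
Step 3: n = 1.80e+04 cm^-3

1.80e+04


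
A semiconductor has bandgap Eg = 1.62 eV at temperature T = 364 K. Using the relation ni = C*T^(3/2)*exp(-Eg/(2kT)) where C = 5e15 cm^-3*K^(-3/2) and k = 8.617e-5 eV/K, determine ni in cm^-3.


Step 1: Compute kT = 8.617e-5 * 364 = 0.03136588 eV
Step 2: Exponent = -Eg/(2kT) = -1.62/(2*0.03136588) = -25.82424
Step 3: T^(3/2) = 364^1.5 = 6944.68
Step 4: ni = 5e15 * 6944.68 * exp(-25.82424) = 2.11e+08 cm^-3

2.11e+08


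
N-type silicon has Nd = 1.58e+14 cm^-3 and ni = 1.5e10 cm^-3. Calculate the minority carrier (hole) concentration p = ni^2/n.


Step 1: Since Nd >> ni, n ≈ Nd = 1.58e+14 cm^-3
Step 2: p = ni^2 / n = (1.5e10)^2 / 1.58e+14
Step 3: p = 2.25e20 / 1.58e+14 = 1.42e+06 cm^-3

1.42e+06


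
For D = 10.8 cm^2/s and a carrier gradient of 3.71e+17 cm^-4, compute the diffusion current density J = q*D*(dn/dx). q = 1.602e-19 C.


Step 1: J = q * D * (dn/dx)
Step 2: J = 1.602e-19 * 10.8 * 3.71e+17
Step 3: J = 6.42e-01 A/cm^2

6.42e-01


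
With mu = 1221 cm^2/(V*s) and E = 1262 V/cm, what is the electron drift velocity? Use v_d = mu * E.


Step 1: v_d = mu * E
Step 2: v_d = 1221 * 1262 = 1540902
Step 3: v_d = 1.54e+06 cm/s

1.54e+06


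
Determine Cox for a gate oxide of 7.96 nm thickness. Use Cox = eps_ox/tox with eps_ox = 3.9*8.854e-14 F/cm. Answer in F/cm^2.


Step 1: eps_ox = 3.9 * 8.854e-14 = 3.45306e-13 F/cm
Step 2: tox in cm = 7.96 nm * 1e-7 = 7.9600e-07 cm
Step 3: Cox = 3.45306e-13 / 7.9600e-07 = 4.34e-07 F/cm^2

4.34e-07


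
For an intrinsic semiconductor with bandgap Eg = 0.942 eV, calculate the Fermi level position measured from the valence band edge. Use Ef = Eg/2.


Step 1: For an intrinsic semiconductor, the Fermi level sits at midgap.
Step 2: Ef = Eg / 2 = 0.942 / 2 = 0.471 eV

0.471


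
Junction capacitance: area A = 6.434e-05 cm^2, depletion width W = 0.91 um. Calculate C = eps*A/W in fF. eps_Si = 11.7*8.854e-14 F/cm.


Step 1: eps_Si = 11.7 * 8.854e-14 = 1.035918e-12 F/cm
Step 2: W in cm = 0.91 * 1e-4 = 9.10e-05 cm
Step 3: C = 1.035918e-12 * 6.434e-05 / 9.10e-05 = 7.324282e-13 F
Step 4: C = 732.43 fF

732.43


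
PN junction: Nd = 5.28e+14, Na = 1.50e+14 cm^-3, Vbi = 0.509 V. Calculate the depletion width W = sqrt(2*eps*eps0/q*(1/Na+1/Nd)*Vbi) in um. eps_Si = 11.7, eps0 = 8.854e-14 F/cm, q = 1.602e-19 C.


Step 1: 1/Na + 1/Nd = 1/1.50e+14 + 1/5.28e+14 = 8.56061e-15
Step 2: 2*eps*eps0/q = 2*11.7*8.854e-14/1.602e-19 = 1.293281e+07
Step 3: W^2 = 1.293281e+07 * 8.56061e-15 * 0.509 = 5.63528e-08
Step 4: W = sqrt(5.63528e-08) = 2.374e-04 cm = 2.374 um

2.374


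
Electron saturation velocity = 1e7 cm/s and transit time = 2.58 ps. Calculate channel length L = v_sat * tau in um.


Step 1: tau in seconds = 2.58 ps * 1e-12 = 2.5800e-12 s
Step 2: L = v_sat * tau = 1e7 * 2.5800e-12 = 2.5800e-05 cm
Step 3: L in um = 2.5800e-05 * 1e4 = 0.258 um

0.258


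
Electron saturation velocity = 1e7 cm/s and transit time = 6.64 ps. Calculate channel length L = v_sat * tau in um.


Step 1: tau in seconds = 6.64 ps * 1e-12 = 6.6400e-12 s
Step 2: L = v_sat * tau = 1e7 * 6.6400e-12 = 6.6400e-05 cm
Step 3: L in um = 6.6400e-05 * 1e4 = 0.664 um

0.664


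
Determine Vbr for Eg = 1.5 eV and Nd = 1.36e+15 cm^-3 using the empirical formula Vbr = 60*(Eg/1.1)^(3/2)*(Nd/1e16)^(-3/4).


Step 1: Eg/1.1 = 1.5/1.1 = 1.363636
Step 2: (Eg/1.1)^1.5 = 1.363636^1.5 = 1.592384
Step 3: (Nd/1e16)^(-0.75) = (0.136)^(-0.75) = 4.465250
Step 4: Vbr = 60 * 1.592384 * 4.465250 = 426.6 V

426.6


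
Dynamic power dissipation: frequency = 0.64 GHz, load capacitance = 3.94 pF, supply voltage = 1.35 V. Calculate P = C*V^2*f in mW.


Step 1: V^2 = 1.35^2 = 1.8225 V^2
Step 2: P = C*V^2*f = 3.94e-12 F * 1.8225 * 0.64e9 Hz
Step 3: P = 4.595616e-03 W
Step 4: P = 4.596 mW

4.596


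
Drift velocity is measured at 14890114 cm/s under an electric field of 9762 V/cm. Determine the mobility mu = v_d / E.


Step 1: mu = v_d / E
Step 2: mu = 14890114 / 9762
Step 3: mu = 1525.31 cm^2/(V*s)

1525.31


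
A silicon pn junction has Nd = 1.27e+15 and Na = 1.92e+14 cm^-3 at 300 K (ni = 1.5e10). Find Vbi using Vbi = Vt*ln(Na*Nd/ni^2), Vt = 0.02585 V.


Step 1: Compute Na*Nd/ni^2 = 1.92e+14 * 1.27e+15 / (1.5e10)^2 = 1.0837e+09
Step 2: ln(1.0837e+09) = 20.8036
Step 3: Vbi = 0.02585 * 20.8036 = 0.538 V

0.538


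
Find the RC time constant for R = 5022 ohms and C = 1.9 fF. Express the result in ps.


Step 1: tau = R * C
Step 2: tau = 5022 * 1.9 fF = 5022 * 1.9e-15 F
Step 3: tau = 9.5418e-12 s = 9.5418 ps

9.5418


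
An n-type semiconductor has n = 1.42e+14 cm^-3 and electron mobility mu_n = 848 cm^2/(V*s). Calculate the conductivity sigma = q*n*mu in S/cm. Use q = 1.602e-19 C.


Step 1: sigma = q * n * mu
Step 2: sigma = 1.602e-19 * 1.42e+14 * 848
Step 3: sigma = 1.929e-02 S/cm

1.929e-02


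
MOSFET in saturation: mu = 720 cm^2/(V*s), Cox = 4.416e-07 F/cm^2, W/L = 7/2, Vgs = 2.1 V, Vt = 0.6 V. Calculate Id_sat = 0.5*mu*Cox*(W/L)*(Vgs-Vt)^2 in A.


Step 1: Overdrive voltage Vov = Vgs - Vt = 2.1 - 0.6 = 1.5 V
Step 2: W/L = 7/2 = 3.5
Step 3: Id = 0.5 * 720 * 4.416e-07 * 3.5 * 1.5^2
Step 4: Id = 1.25e-03 A

1.25e-03


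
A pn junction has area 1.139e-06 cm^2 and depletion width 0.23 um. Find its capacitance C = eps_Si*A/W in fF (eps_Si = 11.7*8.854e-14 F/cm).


Step 1: eps_Si = 11.7 * 8.854e-14 = 1.035918e-12 F/cm
Step 2: W in cm = 0.23 * 1e-4 = 2.30e-05 cm
Step 3: C = 1.035918e-12 * 1.139e-06 / 2.30e-05 = 5.130046e-14 F
Step 4: C = 51.3 fF

51.3


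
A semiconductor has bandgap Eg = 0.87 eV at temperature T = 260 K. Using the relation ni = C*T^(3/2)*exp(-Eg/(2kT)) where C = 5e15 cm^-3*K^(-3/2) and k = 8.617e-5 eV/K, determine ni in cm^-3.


Step 1: Compute kT = 8.617e-5 * 260 = 0.0224042 eV
Step 2: Exponent = -Eg/(2kT) = -0.87/(2*0.0224042) = -19.41600
Step 3: T^(3/2) = 260^1.5 = 4192.37
Step 4: ni = 5e15 * 4192.37 * exp(-19.41600) = 7.75e+10 cm^-3

7.75e+10


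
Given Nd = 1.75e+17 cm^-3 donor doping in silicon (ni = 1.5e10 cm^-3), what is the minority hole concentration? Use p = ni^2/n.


Step 1: Since Nd >> ni, n ≈ Nd = 1.75e+17 cm^-3
Step 2: p = ni^2 / n = (1.5e10)^2 / 1.75e+17
Step 3: p = 2.25e20 / 1.75e+17 = 1.29e+03 cm^-3

1.29e+03


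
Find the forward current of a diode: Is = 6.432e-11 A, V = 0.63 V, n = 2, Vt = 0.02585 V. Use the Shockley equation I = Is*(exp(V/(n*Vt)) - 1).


Step 1: V/(n*Vt) = 0.63/(2*0.02585) = 12.1857
Step 2: exp(12.1857) = 1.9597e+05
Step 3: I = 6.432e-11 * (1.9597e+05 - 1) = 1.26e-05 A

1.26e-05


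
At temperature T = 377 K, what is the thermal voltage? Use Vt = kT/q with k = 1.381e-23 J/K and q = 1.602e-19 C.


Step 1: kT = 1.381e-23 * 377 = 5.20637e-21 J
Step 2: Vt = kT/q = 5.20637e-21 / 1.602e-19
Step 3: Vt = 0.0325 V

0.0325


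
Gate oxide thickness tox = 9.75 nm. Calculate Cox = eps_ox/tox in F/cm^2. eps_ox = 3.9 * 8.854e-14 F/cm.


Step 1: eps_ox = 3.9 * 8.854e-14 = 3.45306e-13 F/cm
Step 2: tox in cm = 9.75 nm * 1e-7 = 9.7500e-07 cm
Step 3: Cox = 3.45306e-13 / 9.7500e-07 = 3.54e-07 F/cm^2

3.54e-07


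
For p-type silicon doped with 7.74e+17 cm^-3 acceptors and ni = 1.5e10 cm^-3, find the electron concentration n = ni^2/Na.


Step 1: Majority hole concentration p ≈ Na = 7.74e+17 cm^-3
Step 2: n = ni^2 / Na = (1.5e10)^2 / 7.74e+17
Step 3: n = 2.91e+02 cm^-3

2.91e+02


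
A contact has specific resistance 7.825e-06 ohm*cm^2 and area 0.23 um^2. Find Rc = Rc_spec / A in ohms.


Step 1: Convert area to cm^2: 0.23 um^2 = 2.3000e-09 cm^2
Step 2: Rc = Rc_spec / A = 7.825e-06 / 2.3000e-09
Step 3: Rc = 3.40e+03 ohms

3.40e+03


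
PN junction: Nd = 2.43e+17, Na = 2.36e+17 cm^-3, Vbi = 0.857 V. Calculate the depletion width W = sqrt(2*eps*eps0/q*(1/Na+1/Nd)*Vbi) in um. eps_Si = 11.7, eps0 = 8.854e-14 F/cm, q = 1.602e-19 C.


Step 1: 1/Na + 1/Nd = 1/2.36e+17 + 1/2.43e+17 = 8.35251e-18
Step 2: 2*eps*eps0/q = 2*11.7*8.854e-14/1.602e-19 = 1.293281e+07
Step 3: W^2 = 1.293281e+07 * 8.35251e-18 * 0.857 = 9.25744e-11
Step 4: W = sqrt(9.25744e-11) = 9.622e-06 cm = 0.09622 um

0.09622


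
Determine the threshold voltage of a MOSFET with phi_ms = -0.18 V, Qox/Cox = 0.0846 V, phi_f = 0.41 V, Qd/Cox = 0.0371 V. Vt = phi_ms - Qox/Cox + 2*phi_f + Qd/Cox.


Step 1: Vt = phi_ms - Qox/Cox + 2*phi_f + Qd/Cox
Step 2: Vt = -0.18 - 0.0846 + 2*0.41 + 0.0371
Step 3: Vt = -0.18 - 0.0846 + 0.82 + 0.0371
Step 4: Vt = 0.5925 V

0.5925


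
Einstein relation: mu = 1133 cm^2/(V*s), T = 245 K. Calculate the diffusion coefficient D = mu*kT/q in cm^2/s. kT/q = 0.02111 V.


Step 1: D = mu * (kT/q)
Step 2: D = 1133 * 0.02111
Step 3: D = 23.92 cm^2/s

23.92


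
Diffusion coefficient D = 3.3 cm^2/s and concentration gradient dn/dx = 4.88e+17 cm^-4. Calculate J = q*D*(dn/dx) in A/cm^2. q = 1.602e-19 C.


Step 1: J = q * D * (dn/dx)
Step 2: J = 1.602e-19 * 3.3 * 4.88e+17
Step 3: J = 2.58e-01 A/cm^2

2.58e-01


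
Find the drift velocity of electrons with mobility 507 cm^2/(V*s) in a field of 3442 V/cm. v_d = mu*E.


Step 1: v_d = mu * E
Step 2: v_d = 507 * 3442 = 1745094
Step 3: v_d = 1.75e+06 cm/s

1.75e+06


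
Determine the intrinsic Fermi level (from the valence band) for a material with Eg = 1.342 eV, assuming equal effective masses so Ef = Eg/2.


Step 1: For an intrinsic semiconductor, the Fermi level sits at midgap.
Step 2: Ef = Eg / 2 = 1.342 / 2 = 0.671 eV

0.671


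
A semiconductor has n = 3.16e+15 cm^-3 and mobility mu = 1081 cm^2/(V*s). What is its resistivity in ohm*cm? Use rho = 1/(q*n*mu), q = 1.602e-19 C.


Step 1: sigma = q * n * mu = 1.602e-19 * 3.16e+15 * 1081 = 5.47237e-01 S/cm
Step 2: rho = 1 / sigma = 1 / 5.47237e-01 = 1.827 ohm*cm

1.827


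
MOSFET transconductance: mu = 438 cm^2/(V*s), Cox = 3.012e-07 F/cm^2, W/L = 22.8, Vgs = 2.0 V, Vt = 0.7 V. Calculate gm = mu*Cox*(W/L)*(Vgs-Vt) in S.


Step 1: Vov = Vgs - Vt = 2.0 - 0.7 = 1.3 V
Step 2: gm = mu * Cox * (W/L) * Vov
Step 3: gm = 438 * 3.012e-07 * 22.8 * 1.3 = 3.91e-03 S

3.91e-03


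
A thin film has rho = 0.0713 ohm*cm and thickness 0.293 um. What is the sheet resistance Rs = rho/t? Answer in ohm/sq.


Step 1: Convert thickness to cm: t = 0.293 um = 2.9300e-05 cm
Step 2: Rs = rho / t = 0.0713 / 2.9300e-05
Step 3: Rs = 2433.4 ohm/sq

2433.4


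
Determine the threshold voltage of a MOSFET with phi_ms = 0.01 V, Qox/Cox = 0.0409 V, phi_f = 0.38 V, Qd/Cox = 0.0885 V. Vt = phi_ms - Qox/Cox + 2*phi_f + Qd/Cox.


Step 1: Vt = phi_ms - Qox/Cox + 2*phi_f + Qd/Cox
Step 2: Vt = 0.01 - 0.0409 + 2*0.38 + 0.0885
Step 3: Vt = 0.01 - 0.0409 + 0.76 + 0.0885
Step 4: Vt = 0.8176 V

0.8176


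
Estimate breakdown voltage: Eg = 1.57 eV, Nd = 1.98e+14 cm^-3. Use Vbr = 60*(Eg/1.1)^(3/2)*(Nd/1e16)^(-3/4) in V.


Step 1: Eg/1.1 = 1.57/1.1 = 1.427273
Step 2: (Eg/1.1)^1.5 = 1.427273^1.5 = 1.705142
Step 3: (Nd/1e16)^(-0.75) = (0.0198)^(-0.75) = 18.945283
Step 4: Vbr = 60 * 1.705142 * 18.945283 = 1938.3 V

1938.3


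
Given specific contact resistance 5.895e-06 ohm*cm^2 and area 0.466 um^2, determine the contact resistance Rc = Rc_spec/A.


Step 1: Convert area to cm^2: 0.466 um^2 = 4.6600e-09 cm^2
Step 2: Rc = Rc_spec / A = 5.895e-06 / 4.6600e-09
Step 3: Rc = 1.27e+03 ohms

1.27e+03


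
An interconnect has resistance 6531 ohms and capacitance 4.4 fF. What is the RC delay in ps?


Step 1: tau = R * C
Step 2: tau = 6531 * 4.4 fF = 6531 * 4.4e-15 F
Step 3: tau = 2.87364e-11 s = 28.7364 ps

28.7364


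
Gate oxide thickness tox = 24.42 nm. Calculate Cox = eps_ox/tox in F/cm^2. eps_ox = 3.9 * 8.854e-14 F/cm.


Step 1: eps_ox = 3.9 * 8.854e-14 = 3.45306e-13 F/cm
Step 2: tox in cm = 24.42 nm * 1e-7 = 2.4420e-06 cm
Step 3: Cox = 3.45306e-13 / 2.4420e-06 = 1.41e-07 F/cm^2

1.41e-07


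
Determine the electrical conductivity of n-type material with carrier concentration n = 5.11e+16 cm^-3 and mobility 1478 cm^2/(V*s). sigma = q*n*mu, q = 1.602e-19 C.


Step 1: sigma = q * n * mu
Step 2: sigma = 1.602e-19 * 5.11e+16 * 1478
Step 3: sigma = 1.210e+01 S/cm

1.210e+01


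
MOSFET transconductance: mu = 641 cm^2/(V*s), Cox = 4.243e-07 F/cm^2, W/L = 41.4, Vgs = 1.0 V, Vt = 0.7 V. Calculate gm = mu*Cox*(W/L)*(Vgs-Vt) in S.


Step 1: Vov = Vgs - Vt = 1.0 - 0.7 = 0.3 V
Step 2: gm = mu * Cox * (W/L) * Vov
Step 3: gm = 641 * 4.243e-07 * 41.4 * 0.3 = 3.38e-03 S

3.38e-03


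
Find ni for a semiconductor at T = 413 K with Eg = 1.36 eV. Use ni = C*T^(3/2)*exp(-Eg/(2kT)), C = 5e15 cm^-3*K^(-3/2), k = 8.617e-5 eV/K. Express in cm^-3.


Step 1: Compute kT = 8.617e-5 * 413 = 0.03558821 eV
Step 2: Exponent = -Eg/(2kT) = -1.36/(2*0.03558821) = -19.10745
Step 3: T^(3/2) = 413^1.5 = 8393.15
Step 4: ni = 5e15 * 8393.15 * exp(-19.10745) = 2.11e+11 cm^-3

2.11e+11


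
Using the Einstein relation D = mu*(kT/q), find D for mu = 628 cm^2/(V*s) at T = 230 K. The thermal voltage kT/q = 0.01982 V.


Step 1: D = mu * (kT/q)
Step 2: D = 628 * 0.01982
Step 3: D = 12.45 cm^2/s

12.45


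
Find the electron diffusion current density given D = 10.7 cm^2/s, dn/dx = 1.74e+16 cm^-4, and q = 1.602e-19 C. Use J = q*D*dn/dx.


Step 1: J = q * D * (dn/dx)
Step 2: J = 1.602e-19 * 10.7 * 1.74e+16
Step 3: J = 2.98e-02 A/cm^2

2.98e-02


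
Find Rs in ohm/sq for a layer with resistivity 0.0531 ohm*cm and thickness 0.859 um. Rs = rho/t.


Step 1: Convert thickness to cm: t = 0.859 um = 8.5900e-05 cm
Step 2: Rs = rho / t = 0.0531 / 8.5900e-05
Step 3: Rs = 618.2 ohm/sq

618.2


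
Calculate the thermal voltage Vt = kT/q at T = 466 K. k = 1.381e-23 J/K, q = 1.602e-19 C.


Step 1: kT = 1.381e-23 * 466 = 6.43546e-21 J
Step 2: Vt = kT/q = 6.43546e-21 / 1.602e-19
Step 3: Vt = 0.04017 V

0.04017


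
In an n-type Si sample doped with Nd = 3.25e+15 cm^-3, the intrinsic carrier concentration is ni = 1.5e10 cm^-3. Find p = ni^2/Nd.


Step 1: Since Nd >> ni, n ≈ Nd = 3.25e+15 cm^-3
Step 2: p = ni^2 / n = (1.5e10)^2 / 3.25e+15
Step 3: p = 2.25e20 / 3.25e+15 = 6.92e+04 cm^-3

6.92e+04


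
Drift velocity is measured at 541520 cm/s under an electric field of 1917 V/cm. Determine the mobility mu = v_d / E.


Step 1: mu = v_d / E
Step 2: mu = 541520 / 1917
Step 3: mu = 282.48 cm^2/(V*s)

282.48


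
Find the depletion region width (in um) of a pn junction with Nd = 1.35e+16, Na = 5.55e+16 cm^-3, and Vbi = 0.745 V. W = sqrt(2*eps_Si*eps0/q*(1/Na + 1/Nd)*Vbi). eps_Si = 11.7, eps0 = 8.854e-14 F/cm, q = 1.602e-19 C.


Step 1: 1/Na + 1/Nd = 1/5.55e+16 + 1/1.35e+16 = 9.20921e-17
Step 2: 2*eps*eps0/q = 2*11.7*8.854e-14/1.602e-19 = 1.293281e+07
Step 3: W^2 = 1.293281e+07 * 9.20921e-17 * 0.745 = 8.87302e-10
Step 4: W = sqrt(8.87302e-10) = 2.979e-05 cm = 0.2979 um

0.2979


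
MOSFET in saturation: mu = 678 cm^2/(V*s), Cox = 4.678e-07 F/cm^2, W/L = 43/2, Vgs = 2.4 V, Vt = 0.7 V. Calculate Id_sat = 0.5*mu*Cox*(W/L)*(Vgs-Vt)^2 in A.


Step 1: Overdrive voltage Vov = Vgs - Vt = 2.4 - 0.7 = 1.7 V
Step 2: W/L = 43/2 = 21.5
Step 3: Id = 0.5 * 678 * 4.678e-07 * 21.5 * 1.7^2
Step 4: Id = 9.85e-03 A

9.85e-03


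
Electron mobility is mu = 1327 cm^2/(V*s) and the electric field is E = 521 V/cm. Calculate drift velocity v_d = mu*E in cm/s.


Step 1: v_d = mu * E
Step 2: v_d = 1327 * 521 = 691367
Step 3: v_d = 6.91e+05 cm/s

6.91e+05


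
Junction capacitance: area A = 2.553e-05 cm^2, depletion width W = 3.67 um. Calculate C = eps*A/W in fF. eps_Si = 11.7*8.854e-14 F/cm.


Step 1: eps_Si = 11.7 * 8.854e-14 = 1.035918e-12 F/cm
Step 2: W in cm = 3.67 * 1e-4 = 3.67e-04 cm
Step 3: C = 1.035918e-12 * 2.553e-05 / 3.67e-04 = 7.206263e-14 F
Step 4: C = 72.06 fF

72.06


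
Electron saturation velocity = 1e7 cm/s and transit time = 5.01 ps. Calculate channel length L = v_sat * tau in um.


Step 1: tau in seconds = 5.01 ps * 1e-12 = 5.0100e-12 s
Step 2: L = v_sat * tau = 1e7 * 5.0100e-12 = 5.0100e-05 cm
Step 3: L in um = 5.0100e-05 * 1e4 = 0.501 um

0.501


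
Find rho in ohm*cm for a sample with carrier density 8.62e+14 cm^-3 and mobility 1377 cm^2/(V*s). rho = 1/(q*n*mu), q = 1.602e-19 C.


Step 1: sigma = q * n * mu = 1.602e-19 * 8.62e+14 * 1377 = 1.90153e-01 S/cm
Step 2: rho = 1 / sigma = 1 / 1.90153e-01 = 5.259 ohm*cm

5.259


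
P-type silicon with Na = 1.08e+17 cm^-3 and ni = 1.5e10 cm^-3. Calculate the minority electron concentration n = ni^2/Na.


Step 1: Majority hole concentration p ≈ Na = 1.08e+17 cm^-3
Step 2: n = ni^2 / Na = (1.5e10)^2 / 1.08e+17
Step 3: n = 2.08e+03 cm^-3

2.08e+03


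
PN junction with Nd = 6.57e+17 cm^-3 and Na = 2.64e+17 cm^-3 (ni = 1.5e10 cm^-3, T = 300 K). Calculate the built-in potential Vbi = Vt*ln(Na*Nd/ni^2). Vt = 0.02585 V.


Step 1: Compute Na*Nd/ni^2 = 2.64e+17 * 6.57e+17 / (1.5e10)^2 = 7.7088e+14
Step 2: ln(7.7088e+14) = 34.2786
Step 3: Vbi = 0.02585 * 34.2786 = 0.886 V

0.886


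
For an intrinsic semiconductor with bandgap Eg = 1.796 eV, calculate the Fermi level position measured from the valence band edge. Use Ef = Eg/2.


Step 1: For an intrinsic semiconductor, the Fermi level sits at midgap.
Step 2: Ef = Eg / 2 = 1.796 / 2 = 0.898 eV

0.898


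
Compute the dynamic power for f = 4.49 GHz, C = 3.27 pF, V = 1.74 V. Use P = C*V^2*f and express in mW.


Step 1: V^2 = 1.74^2 = 3.0276 V^2
Step 2: P = C*V^2*f = 3.27e-12 F * 3.0276 * 4.49e9 Hz
Step 3: P = 4.445213148e-02 W
Step 4: P = 44.452 mW

44.452


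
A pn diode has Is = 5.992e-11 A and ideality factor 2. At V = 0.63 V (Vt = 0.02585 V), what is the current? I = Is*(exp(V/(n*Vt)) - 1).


Step 1: V/(n*Vt) = 0.63/(2*0.02585) = 12.1857
Step 2: exp(12.1857) = 1.9597e+05
Step 3: I = 5.992e-11 * (1.9597e+05 - 1) = 1.17e-05 A

1.17e-05


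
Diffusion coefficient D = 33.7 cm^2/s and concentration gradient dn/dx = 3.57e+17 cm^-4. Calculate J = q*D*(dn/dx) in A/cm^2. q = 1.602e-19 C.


Step 1: J = q * D * (dn/dx)
Step 2: J = 1.602e-19 * 33.7 * 3.57e+17
Step 3: J = 1.93e+00 A/cm^2

1.93e+00


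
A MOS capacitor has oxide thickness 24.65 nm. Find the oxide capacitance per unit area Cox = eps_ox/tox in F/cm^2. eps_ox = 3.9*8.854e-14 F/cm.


Step 1: eps_ox = 3.9 * 8.854e-14 = 3.45306e-13 F/cm
Step 2: tox in cm = 24.65 nm * 1e-7 = 2.4650e-06 cm
Step 3: Cox = 3.45306e-13 / 2.4650e-06 = 1.40e-07 F/cm^2

1.40e-07


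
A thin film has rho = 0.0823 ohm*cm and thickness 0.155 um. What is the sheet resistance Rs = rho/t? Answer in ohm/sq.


Step 1: Convert thickness to cm: t = 0.155 um = 1.5500e-05 cm
Step 2: Rs = rho / t = 0.0823 / 1.5500e-05
Step 3: Rs = 5309.7 ohm/sq

5309.7
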